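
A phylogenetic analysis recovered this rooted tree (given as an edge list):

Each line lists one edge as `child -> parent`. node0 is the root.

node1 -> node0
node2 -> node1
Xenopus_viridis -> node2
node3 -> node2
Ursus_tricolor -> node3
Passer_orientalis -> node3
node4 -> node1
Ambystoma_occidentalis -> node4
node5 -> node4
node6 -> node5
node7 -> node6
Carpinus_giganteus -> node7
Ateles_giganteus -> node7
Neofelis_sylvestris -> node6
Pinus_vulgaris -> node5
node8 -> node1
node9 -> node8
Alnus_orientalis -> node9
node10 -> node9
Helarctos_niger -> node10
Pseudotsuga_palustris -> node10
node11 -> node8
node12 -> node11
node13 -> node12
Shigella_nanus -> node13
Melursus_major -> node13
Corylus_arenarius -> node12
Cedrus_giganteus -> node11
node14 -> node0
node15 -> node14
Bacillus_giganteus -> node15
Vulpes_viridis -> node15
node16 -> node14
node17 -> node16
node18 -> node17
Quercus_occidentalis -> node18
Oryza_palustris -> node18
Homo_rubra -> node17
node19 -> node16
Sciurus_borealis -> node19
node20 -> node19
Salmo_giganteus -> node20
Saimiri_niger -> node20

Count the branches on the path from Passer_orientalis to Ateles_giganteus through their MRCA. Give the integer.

8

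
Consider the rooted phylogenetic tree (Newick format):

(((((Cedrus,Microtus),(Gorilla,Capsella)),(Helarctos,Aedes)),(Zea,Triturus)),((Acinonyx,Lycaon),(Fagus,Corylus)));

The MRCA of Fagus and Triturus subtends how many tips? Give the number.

The MRCA of Fagus and Triturus is the root, so the clade is the entire tree.
That clade contains 12 terminal taxa: Acinonyx, Aedes, Capsella, Cedrus, Corylus, Fagus, Gorilla, Helarctos, Lycaon, Microtus, Triturus, Zea.

12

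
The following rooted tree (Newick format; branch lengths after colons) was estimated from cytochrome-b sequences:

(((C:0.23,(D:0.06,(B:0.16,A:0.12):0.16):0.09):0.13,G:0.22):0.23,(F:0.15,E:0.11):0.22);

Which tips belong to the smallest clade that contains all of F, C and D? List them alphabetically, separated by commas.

A, B, C, D, E, F, G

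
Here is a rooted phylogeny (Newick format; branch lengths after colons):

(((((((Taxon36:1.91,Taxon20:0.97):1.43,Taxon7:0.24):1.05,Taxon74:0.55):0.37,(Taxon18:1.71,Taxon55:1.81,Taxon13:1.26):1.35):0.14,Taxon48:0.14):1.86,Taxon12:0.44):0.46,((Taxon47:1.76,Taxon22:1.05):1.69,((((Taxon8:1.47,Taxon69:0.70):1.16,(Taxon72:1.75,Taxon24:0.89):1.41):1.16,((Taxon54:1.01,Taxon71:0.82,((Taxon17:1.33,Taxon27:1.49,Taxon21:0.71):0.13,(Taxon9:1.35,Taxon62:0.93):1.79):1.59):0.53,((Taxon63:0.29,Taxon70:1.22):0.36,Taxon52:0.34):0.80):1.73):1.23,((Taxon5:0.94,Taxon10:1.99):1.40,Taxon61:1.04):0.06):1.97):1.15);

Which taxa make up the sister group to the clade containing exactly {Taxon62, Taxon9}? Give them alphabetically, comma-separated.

Taxon17, Taxon21, Taxon27

The clade containing exactly {Taxon62, Taxon9} attaches to the tree at the node subtending ((Taxon17,Taxon27,Taxon21),(Taxon9,Taxon62)).
The other lineage descending from that same node — the sister group — is (Taxon17,Taxon27,Taxon21); its 3 tips in alphabetical order are the answer.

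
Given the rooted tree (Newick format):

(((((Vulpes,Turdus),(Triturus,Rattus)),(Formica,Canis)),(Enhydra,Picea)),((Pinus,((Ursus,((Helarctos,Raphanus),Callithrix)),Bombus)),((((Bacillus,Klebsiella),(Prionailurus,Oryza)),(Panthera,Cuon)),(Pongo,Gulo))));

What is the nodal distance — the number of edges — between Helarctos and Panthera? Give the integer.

The MRCA of Helarctos and Panthera is the node subtending ((Pinus,((Ursus,((Helarctos,Raphanus),Callithrix)),Bombus)),((((Bacillus,Klebsiella),(Prionailurus,Oryza)),(Panthera,Cuon)),(Pongo,Gulo))).
From Helarctos up to that node: 6 branches. From Panthera up to the same node: 4 branches. Total: 6 + 4 = 10.

10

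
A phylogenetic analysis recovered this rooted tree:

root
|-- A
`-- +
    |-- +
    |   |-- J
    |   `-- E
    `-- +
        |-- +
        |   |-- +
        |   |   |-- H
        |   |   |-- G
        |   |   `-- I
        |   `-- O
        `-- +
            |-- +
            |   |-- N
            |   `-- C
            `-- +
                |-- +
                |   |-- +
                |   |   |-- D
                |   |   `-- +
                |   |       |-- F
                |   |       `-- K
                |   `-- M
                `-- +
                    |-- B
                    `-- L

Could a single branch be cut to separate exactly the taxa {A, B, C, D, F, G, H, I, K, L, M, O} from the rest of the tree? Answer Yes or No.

The MRCA of the listed taxa is the root, so the smallest clade containing them is the whole tree.
That clade also contains E, J, N, which are not in the proposed group, so the group is not monophyletic.

No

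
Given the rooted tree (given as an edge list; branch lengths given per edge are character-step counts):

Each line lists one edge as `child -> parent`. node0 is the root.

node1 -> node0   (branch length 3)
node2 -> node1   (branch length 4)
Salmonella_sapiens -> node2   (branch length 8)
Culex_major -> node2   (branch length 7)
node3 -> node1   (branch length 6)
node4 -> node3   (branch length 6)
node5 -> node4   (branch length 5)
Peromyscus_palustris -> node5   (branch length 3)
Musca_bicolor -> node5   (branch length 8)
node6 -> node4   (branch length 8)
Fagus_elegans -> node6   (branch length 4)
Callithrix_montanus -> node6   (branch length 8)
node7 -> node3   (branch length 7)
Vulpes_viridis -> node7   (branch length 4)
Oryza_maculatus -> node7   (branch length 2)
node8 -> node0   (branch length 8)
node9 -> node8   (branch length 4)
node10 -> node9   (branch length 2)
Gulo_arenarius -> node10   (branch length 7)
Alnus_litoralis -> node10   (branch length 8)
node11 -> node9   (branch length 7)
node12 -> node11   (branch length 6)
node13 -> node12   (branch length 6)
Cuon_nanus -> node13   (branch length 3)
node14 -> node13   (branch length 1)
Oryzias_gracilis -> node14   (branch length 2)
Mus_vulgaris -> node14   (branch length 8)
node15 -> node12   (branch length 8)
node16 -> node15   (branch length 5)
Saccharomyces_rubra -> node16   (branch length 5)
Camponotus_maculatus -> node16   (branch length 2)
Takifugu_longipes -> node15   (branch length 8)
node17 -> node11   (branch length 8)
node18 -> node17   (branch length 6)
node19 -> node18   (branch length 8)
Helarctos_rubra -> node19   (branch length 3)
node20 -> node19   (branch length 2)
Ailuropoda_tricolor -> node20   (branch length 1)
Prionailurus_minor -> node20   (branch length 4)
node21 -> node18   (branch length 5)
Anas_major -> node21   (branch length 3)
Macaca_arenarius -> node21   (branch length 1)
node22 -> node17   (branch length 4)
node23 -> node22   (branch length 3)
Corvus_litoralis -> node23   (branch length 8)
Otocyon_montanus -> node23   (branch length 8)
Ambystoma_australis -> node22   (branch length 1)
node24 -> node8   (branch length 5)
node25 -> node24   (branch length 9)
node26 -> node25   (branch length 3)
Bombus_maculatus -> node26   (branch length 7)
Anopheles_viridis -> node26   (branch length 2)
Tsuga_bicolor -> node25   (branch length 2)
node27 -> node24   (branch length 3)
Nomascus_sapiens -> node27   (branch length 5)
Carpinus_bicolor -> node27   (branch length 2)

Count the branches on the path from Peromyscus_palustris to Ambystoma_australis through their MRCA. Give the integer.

11

The MRCA of Peromyscus_palustris and Ambystoma_australis is the root of the tree.
From Peromyscus_palustris up to that node: 5 branches. From Ambystoma_australis up to the same node: 6 branches. Total: 5 + 6 = 11.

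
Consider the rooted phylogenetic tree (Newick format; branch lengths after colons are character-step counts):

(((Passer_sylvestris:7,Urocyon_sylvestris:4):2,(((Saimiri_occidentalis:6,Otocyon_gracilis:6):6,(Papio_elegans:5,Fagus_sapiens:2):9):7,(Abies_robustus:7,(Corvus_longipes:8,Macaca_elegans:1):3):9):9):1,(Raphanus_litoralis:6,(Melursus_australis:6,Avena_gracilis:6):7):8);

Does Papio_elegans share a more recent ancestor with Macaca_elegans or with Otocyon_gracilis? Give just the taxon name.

Otocyon_gracilis

The MRCA of Papio_elegans and Otocyon_gracilis subtends ((Saimiri_occidentalis,Otocyon_gracilis),(Papio_elegans,Fagus_sapiens)) (4 taxa).
The MRCA of Papio_elegans and Macaca_elegans subtends (((Saimiri_occidentalis,Otocyon_gracilis),(Papio_elegans,Fagus_sapiens)),(Abies_robustus,(Corvus_longipes,Macaca_elegans))) (7 taxa).
The first is nested inside the second, so Papio_elegans shares a more recent common ancestor with Otocyon_gracilis.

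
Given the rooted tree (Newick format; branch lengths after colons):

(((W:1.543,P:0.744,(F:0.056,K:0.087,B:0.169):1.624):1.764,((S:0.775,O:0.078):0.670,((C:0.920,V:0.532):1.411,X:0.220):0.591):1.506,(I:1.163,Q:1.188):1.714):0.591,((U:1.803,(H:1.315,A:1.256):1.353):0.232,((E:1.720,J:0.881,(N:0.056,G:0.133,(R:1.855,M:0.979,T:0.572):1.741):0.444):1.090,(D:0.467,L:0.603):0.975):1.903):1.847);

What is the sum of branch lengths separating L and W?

9.226

The path runs L → … → MRCA → … → W; the MRCA is the root of the tree.
Branch lengths along that path: 0.603 + 0.975 + 1.903 + 1.847 + 0.591 + 1.764 + 1.543 = 9.226.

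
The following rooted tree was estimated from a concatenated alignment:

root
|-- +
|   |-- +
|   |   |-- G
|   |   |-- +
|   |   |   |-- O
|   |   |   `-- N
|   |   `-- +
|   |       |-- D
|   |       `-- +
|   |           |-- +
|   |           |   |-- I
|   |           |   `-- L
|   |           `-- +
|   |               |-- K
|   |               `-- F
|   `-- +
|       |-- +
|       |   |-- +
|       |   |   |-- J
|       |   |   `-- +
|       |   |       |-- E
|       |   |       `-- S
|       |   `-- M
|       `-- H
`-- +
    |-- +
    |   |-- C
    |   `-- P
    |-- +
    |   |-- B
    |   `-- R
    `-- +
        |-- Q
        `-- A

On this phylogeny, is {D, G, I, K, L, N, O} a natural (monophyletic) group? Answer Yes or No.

No

The MRCA of the listed taxa subtends (G,(O,N),(D,((I,L),(K,F)))).
That clade also contains F, which is not in the proposed group, so the group is not monophyletic.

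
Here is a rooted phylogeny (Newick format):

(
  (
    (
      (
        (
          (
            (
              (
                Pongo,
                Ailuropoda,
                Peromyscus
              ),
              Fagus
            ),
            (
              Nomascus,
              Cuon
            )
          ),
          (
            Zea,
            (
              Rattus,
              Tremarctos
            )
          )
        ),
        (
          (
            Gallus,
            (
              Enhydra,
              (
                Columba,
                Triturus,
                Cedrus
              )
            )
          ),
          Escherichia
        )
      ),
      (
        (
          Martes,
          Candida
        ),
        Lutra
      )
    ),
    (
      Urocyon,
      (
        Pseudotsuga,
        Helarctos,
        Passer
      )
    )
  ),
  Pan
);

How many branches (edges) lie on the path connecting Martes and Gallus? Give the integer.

The MRCA of Martes and Gallus is the node subtending ((((((Pongo,Ailuropoda,Peromyscus),Fagus),(Nomascus,Cuon)),(Zea,(Rattus,Tremarctos))),((Gallus,(Enhydra,(Columba,Triturus,Cedrus))),Escherichia)),((Martes,Candida),Lutra)).
From Martes up to that node: 3 branches. From Gallus up to the same node: 4 branches. Total: 3 + 4 = 7.

7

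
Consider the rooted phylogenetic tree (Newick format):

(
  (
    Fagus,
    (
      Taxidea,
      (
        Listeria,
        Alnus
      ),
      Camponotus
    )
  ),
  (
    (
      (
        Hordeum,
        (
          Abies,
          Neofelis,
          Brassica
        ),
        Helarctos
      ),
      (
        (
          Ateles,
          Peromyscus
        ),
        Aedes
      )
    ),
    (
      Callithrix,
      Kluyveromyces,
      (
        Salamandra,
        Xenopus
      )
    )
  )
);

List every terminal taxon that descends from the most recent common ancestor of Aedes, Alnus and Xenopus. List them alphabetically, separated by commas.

Abies, Aedes, Alnus, Ateles, Brassica, Callithrix, Camponotus, Fagus, Helarctos, Hordeum, Kluyveromyces, Listeria, Neofelis, Peromyscus, Salamandra, Taxidea, Xenopus

Tracing Aedes: it sits inside ((Ateles,Peromyscus),Aedes).
Tracing Alnus: it sits inside (Listeria,Alnus).
Tracing Xenopus: it sits inside (Salamandra,Xenopus).
The smallest clade enclosing all 3 is the whole tree (their MRCA is the root), so the answer is all 17 tips in alphabetical order.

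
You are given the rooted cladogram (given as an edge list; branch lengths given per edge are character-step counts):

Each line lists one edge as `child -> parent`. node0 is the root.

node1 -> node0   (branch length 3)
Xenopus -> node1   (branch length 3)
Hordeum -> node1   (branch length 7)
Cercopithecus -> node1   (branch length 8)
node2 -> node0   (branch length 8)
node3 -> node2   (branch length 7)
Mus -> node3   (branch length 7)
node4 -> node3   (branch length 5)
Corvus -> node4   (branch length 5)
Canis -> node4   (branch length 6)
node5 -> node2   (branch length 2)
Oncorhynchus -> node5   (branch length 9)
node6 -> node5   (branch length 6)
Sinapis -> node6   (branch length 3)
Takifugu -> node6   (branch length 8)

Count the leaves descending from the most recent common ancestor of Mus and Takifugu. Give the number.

The MRCA of Mus and Takifugu is the node subtending ((Mus,(Corvus,Canis)),(Oncorhynchus,(Sinapis,Takifugu))).
That clade contains 6 terminal taxa: Canis, Corvus, Mus, Oncorhynchus, Sinapis, Takifugu.

6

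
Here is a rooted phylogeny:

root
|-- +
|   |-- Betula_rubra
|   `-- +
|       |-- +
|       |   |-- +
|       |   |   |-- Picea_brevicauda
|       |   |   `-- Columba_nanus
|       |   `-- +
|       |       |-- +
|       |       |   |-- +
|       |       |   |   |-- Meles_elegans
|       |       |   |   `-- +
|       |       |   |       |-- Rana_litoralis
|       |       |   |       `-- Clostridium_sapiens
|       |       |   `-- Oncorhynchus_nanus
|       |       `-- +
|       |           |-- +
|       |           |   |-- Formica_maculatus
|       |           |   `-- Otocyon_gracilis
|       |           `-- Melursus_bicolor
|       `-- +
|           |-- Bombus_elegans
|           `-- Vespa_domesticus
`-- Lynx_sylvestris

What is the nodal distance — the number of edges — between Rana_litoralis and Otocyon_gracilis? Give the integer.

7

The MRCA of Rana_litoralis and Otocyon_gracilis is the node subtending (((Meles_elegans,(Rana_litoralis,Clostridium_sapiens)),Oncorhynchus_nanus),((Formica_maculatus,Otocyon_gracilis),Melursus_bicolor)).
From Rana_litoralis up to that node: 4 branches. From Otocyon_gracilis up to the same node: 3 branches. Total: 4 + 3 = 7.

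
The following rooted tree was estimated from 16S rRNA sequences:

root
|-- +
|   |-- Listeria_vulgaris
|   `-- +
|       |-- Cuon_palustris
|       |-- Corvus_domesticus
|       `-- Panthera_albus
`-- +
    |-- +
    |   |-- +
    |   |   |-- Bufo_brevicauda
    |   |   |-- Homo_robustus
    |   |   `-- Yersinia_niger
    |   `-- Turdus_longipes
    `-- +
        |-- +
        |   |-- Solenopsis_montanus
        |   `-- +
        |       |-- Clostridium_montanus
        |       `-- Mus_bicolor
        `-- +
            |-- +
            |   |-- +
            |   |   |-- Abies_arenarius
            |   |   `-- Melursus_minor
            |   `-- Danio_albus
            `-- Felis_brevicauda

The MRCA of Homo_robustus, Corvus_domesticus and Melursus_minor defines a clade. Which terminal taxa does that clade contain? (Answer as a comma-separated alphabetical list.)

Tracing Homo_robustus: it sits inside (Bufo_brevicauda,Homo_robustus,Yersinia_niger).
Tracing Corvus_domesticus: it sits inside (Cuon_palustris,Corvus_domesticus,Panthera_albus).
Tracing Melursus_minor: it sits inside (Abies_arenarius,Melursus_minor).
The smallest clade enclosing all 3 is the whole tree (their MRCA is the root), so the answer is all 15 tips in alphabetical order.

Abies_arenarius, Bufo_brevicauda, Clostridium_montanus, Corvus_domesticus, Cuon_palustris, Danio_albus, Felis_brevicauda, Homo_robustus, Listeria_vulgaris, Melursus_minor, Mus_bicolor, Panthera_albus, Solenopsis_montanus, Turdus_longipes, Yersinia_niger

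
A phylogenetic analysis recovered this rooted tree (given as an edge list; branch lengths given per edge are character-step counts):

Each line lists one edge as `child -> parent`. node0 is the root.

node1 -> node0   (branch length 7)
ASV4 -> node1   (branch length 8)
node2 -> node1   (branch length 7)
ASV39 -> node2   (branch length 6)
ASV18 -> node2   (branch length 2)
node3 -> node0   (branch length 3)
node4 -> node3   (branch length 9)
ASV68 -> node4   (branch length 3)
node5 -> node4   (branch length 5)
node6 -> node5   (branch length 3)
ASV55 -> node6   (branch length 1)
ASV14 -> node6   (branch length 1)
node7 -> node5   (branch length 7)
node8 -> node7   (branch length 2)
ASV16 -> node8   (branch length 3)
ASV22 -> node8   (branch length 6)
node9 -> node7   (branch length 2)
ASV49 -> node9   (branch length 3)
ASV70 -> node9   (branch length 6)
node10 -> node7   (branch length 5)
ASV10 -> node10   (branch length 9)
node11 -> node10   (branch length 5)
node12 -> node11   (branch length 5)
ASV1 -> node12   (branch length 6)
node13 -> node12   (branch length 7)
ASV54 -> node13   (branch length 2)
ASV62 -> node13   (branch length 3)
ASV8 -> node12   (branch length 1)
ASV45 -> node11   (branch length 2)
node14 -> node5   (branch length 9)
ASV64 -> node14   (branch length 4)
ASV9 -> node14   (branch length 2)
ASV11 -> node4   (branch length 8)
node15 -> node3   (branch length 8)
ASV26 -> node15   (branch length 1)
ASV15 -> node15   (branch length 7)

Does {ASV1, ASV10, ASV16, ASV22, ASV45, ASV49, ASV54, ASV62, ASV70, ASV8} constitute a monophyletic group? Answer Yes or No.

The most recent common ancestor of these taxa subtends ((ASV16,ASV22),(ASV49,ASV70),(ASV10,((ASV1,(ASV54,ASV62),ASV8),ASV45))).
That clade has exactly 10 tips — every listed taxon and nothing else — so the group is monophyletic.

Yes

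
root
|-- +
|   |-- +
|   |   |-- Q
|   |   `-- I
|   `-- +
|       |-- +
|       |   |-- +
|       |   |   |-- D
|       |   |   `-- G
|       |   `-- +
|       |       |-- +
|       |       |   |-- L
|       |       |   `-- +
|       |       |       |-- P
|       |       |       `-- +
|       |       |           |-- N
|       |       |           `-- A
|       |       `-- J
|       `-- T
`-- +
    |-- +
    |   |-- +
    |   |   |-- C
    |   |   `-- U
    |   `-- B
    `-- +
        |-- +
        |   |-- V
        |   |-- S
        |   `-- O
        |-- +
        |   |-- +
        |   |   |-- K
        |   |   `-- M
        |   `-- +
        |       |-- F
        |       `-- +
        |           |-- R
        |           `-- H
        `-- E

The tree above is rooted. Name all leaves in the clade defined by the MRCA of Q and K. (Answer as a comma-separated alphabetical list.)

Tracing Q: it sits inside (Q,I).
Tracing K: it sits inside (K,M).
The smallest clade enclosing both is the whole tree (their MRCA is the root), so the answer is all 22 tips in alphabetical order.

A, B, C, D, E, F, G, H, I, J, K, L, M, N, O, P, Q, R, S, T, U, V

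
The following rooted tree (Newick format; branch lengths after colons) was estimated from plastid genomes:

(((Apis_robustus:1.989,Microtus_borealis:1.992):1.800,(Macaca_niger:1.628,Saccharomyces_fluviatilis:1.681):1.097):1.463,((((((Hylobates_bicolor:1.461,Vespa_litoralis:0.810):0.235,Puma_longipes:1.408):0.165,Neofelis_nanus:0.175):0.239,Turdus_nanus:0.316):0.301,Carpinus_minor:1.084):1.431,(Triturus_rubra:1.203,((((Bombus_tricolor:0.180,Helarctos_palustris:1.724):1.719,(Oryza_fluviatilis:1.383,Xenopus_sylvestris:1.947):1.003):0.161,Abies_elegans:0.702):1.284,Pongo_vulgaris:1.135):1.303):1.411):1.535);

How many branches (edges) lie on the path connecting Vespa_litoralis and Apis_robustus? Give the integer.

10

The MRCA of Vespa_litoralis and Apis_robustus is the root of the tree.
From Vespa_litoralis up to that node: 7 branches. From Apis_robustus up to the same node: 3 branches. Total: 7 + 3 = 10.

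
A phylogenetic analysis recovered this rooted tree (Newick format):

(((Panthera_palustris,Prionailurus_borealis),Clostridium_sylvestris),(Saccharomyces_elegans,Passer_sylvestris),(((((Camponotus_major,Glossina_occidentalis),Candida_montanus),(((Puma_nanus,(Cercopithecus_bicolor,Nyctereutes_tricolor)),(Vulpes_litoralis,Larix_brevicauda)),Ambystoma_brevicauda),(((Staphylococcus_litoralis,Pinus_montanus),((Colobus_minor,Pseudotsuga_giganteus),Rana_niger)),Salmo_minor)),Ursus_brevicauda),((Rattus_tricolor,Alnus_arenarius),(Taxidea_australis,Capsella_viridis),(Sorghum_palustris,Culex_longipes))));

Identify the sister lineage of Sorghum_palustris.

Sorghum_palustris attaches to the tree at the node subtending (Sorghum_palustris,Culex_longipes).
The other lineage descending from that same node — the sister group — is the single tip Culex_longipes.

Culex_longipes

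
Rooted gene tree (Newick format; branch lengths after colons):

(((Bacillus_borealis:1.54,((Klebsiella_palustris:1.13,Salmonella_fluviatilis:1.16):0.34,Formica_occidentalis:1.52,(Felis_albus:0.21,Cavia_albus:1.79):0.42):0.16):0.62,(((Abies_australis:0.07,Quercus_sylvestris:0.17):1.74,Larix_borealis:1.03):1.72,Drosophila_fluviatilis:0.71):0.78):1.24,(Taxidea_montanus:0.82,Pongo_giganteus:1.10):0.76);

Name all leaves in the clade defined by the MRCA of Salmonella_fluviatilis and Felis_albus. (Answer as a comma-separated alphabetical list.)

Cavia_albus, Felis_albus, Formica_occidentalis, Klebsiella_palustris, Salmonella_fluviatilis

Tracing Salmonella_fluviatilis: it sits inside (Klebsiella_palustris,Salmonella_fluviatilis).
Tracing Felis_albus: it sits inside (Felis_albus,Cavia_albus).
The smallest clade enclosing both is ((Klebsiella_palustris,Salmonella_fluviatilis),Formica_occidentalis,(Felis_albus,Cavia_albus)); the answer is its 5 terminal taxa in alphabetical order.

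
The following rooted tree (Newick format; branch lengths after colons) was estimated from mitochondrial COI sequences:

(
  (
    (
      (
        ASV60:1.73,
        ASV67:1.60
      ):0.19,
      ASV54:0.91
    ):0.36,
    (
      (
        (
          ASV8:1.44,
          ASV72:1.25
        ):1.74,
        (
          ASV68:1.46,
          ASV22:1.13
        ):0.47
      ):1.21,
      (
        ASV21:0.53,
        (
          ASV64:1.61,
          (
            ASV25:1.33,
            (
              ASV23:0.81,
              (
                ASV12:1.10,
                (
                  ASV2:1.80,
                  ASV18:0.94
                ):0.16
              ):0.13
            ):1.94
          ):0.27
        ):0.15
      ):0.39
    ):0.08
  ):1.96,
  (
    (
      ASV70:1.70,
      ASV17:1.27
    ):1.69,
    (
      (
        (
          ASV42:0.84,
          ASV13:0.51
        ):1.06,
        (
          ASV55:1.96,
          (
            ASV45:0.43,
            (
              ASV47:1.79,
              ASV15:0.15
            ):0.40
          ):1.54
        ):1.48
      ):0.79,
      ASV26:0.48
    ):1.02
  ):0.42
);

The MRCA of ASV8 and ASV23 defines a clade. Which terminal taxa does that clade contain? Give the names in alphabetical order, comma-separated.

Tracing ASV8: it sits inside (ASV8,ASV72).
Tracing ASV23: it sits inside (ASV23,(ASV12,(ASV2,ASV18))).
The smallest clade enclosing both is (((ASV8,ASV72),(ASV68,ASV22)),(ASV21,(ASV64,(ASV25,(ASV23,(ASV12,(ASV2,ASV18))))))); the answer is its 11 terminal taxa in alphabetical order.

ASV12, ASV18, ASV2, ASV21, ASV22, ASV23, ASV25, ASV64, ASV68, ASV72, ASV8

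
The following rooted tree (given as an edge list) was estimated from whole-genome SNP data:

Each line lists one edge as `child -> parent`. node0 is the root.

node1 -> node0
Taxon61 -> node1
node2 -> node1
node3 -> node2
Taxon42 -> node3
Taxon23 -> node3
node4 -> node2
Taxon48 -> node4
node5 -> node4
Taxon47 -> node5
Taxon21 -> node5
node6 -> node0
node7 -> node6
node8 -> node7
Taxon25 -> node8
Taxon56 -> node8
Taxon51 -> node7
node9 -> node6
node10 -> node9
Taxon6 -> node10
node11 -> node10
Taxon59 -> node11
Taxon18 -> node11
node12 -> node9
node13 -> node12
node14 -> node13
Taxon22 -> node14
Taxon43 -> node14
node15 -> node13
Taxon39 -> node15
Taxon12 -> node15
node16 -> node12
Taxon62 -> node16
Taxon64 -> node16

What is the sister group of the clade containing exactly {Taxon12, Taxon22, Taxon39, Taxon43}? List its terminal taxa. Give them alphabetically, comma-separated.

Taxon62, Taxon64

The clade containing exactly {Taxon12, Taxon22, Taxon39, Taxon43} attaches to the tree at the node subtending (((Taxon22,Taxon43),(Taxon39,Taxon12)),(Taxon62,Taxon64)).
The other lineage descending from that same node — the sister group — is (Taxon62,Taxon64); its 2 tips in alphabetical order are the answer.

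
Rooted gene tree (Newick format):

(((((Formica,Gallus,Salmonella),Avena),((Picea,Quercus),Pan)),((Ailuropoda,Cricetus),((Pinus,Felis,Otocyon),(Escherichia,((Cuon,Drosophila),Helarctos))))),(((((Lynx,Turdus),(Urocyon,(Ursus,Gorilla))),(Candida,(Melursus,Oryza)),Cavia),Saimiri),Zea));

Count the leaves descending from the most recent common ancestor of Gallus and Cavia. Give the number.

The MRCA of Gallus and Cavia is the root, so the clade is the entire tree.
That clade contains 27 terminal taxa: Ailuropoda, Avena, Candida, Cavia, Cricetus, Cuon, Drosophila, Escherichia, Felis, Formica, Gallus, Gorilla, Helarctos, Lynx, Melursus, Oryza, Otocyon, Pan, Picea, Pinus, Quercus, Saimiri, Salmonella, Turdus, Urocyon, Ursus, Zea.

27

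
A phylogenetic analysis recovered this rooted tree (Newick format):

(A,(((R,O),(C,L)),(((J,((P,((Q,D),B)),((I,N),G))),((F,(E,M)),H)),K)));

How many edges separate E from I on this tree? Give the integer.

The MRCA of E and I is the node subtending ((J,((P,((Q,D),B)),((I,N),G))),((F,(E,M)),H)).
From E up to that node: 4 branches. From I up to the same node: 5 branches. Total: 4 + 5 = 9.

9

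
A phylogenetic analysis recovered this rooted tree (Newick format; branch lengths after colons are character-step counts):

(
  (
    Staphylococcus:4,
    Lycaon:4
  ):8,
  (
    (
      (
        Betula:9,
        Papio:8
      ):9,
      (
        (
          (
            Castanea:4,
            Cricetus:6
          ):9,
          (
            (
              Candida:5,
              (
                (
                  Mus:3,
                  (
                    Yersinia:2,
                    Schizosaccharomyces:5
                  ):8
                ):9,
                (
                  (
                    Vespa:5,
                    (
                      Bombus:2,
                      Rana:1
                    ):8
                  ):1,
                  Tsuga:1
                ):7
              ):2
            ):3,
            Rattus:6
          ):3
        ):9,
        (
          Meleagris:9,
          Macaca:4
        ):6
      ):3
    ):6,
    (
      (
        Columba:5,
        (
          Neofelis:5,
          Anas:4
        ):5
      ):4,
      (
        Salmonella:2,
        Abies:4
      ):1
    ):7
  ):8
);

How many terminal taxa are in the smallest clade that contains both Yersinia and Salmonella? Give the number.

20

The MRCA of Yersinia and Salmonella is the node subtending (((Betula,Papio),(((Castanea,Cricetus),((Candida,((Mus,(Yersinia,Schizosaccharomyces)),((Vespa,(Bombus,Rana)),Tsuga))),Rattus)),(Meleagris,Macaca))),((Columba,(Neofelis,Anas)),(Salmonella,Abies))).
That clade contains 20 terminal taxa: Abies, Anas, Betula, Bombus, Candida, Castanea, Columba, Cricetus, Macaca, Meleagris, Mus, Neofelis, Papio, Rana, Rattus, Salmonella, Schizosaccharomyces, Tsuga, Vespa, Yersinia.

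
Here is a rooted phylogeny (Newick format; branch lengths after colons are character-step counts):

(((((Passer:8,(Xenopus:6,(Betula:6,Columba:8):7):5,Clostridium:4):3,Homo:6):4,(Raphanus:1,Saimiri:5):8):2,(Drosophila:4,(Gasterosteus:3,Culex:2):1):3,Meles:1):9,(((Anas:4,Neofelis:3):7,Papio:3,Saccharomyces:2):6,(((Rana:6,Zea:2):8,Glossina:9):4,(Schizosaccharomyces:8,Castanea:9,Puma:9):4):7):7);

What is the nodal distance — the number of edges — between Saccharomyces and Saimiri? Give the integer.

7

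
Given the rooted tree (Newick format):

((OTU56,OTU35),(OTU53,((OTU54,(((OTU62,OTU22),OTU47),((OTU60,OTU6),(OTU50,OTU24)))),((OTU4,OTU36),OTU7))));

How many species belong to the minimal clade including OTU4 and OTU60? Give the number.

11

The MRCA of OTU4 and OTU60 is the node subtending ((OTU54,(((OTU62,OTU22),OTU47),((OTU60,OTU6),(OTU50,OTU24)))),((OTU4,OTU36),OTU7)).
That clade contains 11 terminal taxa: OTU22, OTU24, OTU36, OTU4, OTU47, OTU50, OTU54, OTU6, OTU60, OTU62, OTU7.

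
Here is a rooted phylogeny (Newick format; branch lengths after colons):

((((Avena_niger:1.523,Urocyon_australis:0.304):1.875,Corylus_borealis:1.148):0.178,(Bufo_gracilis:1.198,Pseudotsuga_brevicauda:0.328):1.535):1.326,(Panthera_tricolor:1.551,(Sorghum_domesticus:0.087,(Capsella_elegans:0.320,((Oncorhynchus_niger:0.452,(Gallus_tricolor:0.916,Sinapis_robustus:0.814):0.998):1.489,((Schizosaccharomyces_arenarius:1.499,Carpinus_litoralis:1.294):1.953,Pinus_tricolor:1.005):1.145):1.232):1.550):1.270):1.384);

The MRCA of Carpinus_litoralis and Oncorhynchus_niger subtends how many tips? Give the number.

6

The MRCA of Carpinus_litoralis and Oncorhynchus_niger is the node subtending ((Oncorhynchus_niger,(Gallus_tricolor,Sinapis_robustus)),((Schizosaccharomyces_arenarius,Carpinus_litoralis),Pinus_tricolor)).
That clade contains 6 terminal taxa: Carpinus_litoralis, Gallus_tricolor, Oncorhynchus_niger, Pinus_tricolor, Schizosaccharomyces_arenarius, Sinapis_robustus.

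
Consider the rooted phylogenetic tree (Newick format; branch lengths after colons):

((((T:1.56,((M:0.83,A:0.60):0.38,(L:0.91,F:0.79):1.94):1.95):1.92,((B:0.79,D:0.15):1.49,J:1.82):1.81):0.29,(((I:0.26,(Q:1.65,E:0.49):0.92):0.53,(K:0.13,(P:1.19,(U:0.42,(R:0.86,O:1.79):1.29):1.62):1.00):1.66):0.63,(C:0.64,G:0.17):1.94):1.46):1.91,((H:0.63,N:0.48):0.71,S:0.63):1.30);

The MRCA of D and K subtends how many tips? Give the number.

18

The MRCA of D and K is the node subtending (((T,((M,A),(L,F))),((B,D),J)),(((I,(Q,E)),(K,(P,(U,(R,O))))),(C,G))).
That clade contains 18 terminal taxa: A, B, C, D, E, F, G, I, J, K, L, M, O, P, Q, R, T, U.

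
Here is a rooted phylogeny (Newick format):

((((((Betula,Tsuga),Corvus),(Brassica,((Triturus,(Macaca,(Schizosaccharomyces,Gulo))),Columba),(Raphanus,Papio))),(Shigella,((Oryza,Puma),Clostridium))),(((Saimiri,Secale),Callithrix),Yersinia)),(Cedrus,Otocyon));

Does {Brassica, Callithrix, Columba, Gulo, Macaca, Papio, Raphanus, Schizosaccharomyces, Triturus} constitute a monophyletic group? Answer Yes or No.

No

The MRCA of the listed taxa subtends (((((Betula,Tsuga),Corvus),(Brassica,((Triturus,(Macaca,(Schizosaccharomyces,Gulo))),Columba),(Raphanus,Papio))),(Shigella,((Oryza,Puma),Clostridium))),(((Saimiri,Secale),Callithrix),Yersinia)).
That clade also contains Betula, Clostridium, Corvus, Oryza, Puma, Saimiri, Secale, Shigella, Tsuga, Yersinia, which are not in the proposed group, so the group is not monophyletic.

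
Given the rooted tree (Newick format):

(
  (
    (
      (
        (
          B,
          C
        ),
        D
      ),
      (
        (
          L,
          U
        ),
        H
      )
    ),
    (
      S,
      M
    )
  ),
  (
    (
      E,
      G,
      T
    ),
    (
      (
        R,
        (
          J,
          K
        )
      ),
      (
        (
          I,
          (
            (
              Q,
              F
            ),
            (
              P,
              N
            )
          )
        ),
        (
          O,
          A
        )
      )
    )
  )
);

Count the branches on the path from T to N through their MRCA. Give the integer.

8

The MRCA of T and N is the node subtending ((E,G,T),((R,(J,K)),((I,((Q,F),(P,N))),(O,A)))).
From T up to that node: 2 branches. From N up to the same node: 6 branches. Total: 2 + 6 = 8.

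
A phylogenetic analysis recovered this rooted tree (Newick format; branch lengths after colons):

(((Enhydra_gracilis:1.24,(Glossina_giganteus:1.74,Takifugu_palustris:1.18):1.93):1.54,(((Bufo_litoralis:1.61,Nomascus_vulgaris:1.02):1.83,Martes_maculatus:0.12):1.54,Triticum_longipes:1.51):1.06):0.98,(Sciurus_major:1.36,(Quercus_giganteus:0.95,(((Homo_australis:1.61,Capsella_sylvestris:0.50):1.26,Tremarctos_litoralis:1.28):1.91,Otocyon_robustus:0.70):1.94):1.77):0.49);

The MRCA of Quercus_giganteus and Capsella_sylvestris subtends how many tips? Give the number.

The MRCA of Quercus_giganteus and Capsella_sylvestris is the node subtending (Quercus_giganteus,(((Homo_australis,Capsella_sylvestris),Tremarctos_litoralis),Otocyon_robustus)).
That clade contains 5 terminal taxa: Capsella_sylvestris, Homo_australis, Otocyon_robustus, Quercus_giganteus, Tremarctos_litoralis.

5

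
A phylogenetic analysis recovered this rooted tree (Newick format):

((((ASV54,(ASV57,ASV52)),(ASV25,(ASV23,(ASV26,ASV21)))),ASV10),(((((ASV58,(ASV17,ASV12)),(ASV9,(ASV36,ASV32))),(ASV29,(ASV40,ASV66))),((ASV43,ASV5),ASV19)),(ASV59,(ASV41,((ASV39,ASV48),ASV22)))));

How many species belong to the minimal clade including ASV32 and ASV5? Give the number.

The MRCA of ASV32 and ASV5 is the node subtending ((((ASV58,(ASV17,ASV12)),(ASV9,(ASV36,ASV32))),(ASV29,(ASV40,ASV66))),((ASV43,ASV5),ASV19)).
That clade contains 12 terminal taxa: ASV12, ASV17, ASV19, ASV29, ASV32, ASV36, ASV40, ASV43, ASV5, ASV58, ASV66, ASV9.

12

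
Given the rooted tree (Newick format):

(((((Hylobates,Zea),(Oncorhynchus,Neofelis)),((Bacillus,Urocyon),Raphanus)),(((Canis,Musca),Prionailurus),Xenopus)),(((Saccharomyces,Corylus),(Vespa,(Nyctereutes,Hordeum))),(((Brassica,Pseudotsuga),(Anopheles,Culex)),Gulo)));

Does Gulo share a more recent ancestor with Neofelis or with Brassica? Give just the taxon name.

Brassica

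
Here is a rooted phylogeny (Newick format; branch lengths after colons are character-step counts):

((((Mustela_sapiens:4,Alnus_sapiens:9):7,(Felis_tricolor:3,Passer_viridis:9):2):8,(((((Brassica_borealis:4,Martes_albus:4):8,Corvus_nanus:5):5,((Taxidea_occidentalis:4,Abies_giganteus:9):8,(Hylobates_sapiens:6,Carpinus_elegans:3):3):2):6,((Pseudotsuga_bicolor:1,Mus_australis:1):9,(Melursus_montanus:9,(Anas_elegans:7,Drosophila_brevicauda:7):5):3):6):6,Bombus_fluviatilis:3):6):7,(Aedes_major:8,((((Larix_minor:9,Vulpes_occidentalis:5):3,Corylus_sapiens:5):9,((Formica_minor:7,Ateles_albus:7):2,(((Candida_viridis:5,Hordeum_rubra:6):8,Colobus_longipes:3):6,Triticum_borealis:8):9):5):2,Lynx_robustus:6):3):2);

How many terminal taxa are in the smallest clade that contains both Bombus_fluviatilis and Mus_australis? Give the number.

The MRCA of Bombus_fluviatilis and Mus_australis is the node subtending (((((Brassica_borealis,Martes_albus),Corvus_nanus),((Taxidea_occidentalis,Abies_giganteus),(Hylobates_sapiens,Carpinus_elegans))),((Pseudotsuga_bicolor,Mus_australis),(Melursus_montanus,(Anas_elegans,Drosophila_brevicauda)))),Bombus_fluviatilis).
That clade contains 13 terminal taxa: Abies_giganteus, Anas_elegans, Bombus_fluviatilis, Brassica_borealis, Carpinus_elegans, Corvus_nanus, Drosophila_brevicauda, Hylobates_sapiens, Martes_albus, Melursus_montanus, Mus_australis, Pseudotsuga_bicolor, Taxidea_occidentalis.

13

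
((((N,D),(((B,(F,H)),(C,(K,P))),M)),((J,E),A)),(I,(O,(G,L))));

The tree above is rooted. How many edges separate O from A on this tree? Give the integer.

The MRCA of O and A is the root of the tree.
From O up to that node: 3 branches. From A up to the same node: 3 branches. Total: 3 + 3 = 6.

6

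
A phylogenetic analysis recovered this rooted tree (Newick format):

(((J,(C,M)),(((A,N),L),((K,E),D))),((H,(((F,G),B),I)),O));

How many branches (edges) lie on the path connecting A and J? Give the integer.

The MRCA of A and J is the node subtending ((J,(C,M)),(((A,N),L),((K,E),D))).
From A up to that node: 4 branches. From J up to the same node: 2 branches. Total: 4 + 2 = 6.

6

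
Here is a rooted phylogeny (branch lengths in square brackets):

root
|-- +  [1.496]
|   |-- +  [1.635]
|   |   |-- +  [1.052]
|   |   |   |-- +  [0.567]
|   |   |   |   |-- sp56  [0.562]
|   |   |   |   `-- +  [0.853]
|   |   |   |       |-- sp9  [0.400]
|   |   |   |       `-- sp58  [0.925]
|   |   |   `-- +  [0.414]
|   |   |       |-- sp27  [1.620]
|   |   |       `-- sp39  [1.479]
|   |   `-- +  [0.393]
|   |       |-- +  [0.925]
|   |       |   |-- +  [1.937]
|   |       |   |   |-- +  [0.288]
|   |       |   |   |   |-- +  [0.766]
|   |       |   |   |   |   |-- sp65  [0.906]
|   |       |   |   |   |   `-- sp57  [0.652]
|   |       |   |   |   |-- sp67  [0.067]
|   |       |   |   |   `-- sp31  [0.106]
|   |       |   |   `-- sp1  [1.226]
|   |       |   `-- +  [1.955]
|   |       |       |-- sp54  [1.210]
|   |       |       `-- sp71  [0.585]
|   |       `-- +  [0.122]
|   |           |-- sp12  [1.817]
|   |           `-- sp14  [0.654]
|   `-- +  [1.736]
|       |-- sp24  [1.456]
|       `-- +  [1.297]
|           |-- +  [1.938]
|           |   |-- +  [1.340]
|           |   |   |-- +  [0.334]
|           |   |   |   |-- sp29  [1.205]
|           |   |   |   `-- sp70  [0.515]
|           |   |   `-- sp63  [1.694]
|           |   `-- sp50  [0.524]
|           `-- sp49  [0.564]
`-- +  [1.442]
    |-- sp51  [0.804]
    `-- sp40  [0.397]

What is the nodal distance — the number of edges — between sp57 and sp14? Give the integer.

The MRCA of sp57 and sp14 is the node subtending (((((sp65,sp57),sp67,sp31),sp1),(sp54,sp71)),(sp12,sp14)).
From sp57 up to that node: 5 branches. From sp14 up to the same node: 2 branches. Total: 5 + 2 = 7.

7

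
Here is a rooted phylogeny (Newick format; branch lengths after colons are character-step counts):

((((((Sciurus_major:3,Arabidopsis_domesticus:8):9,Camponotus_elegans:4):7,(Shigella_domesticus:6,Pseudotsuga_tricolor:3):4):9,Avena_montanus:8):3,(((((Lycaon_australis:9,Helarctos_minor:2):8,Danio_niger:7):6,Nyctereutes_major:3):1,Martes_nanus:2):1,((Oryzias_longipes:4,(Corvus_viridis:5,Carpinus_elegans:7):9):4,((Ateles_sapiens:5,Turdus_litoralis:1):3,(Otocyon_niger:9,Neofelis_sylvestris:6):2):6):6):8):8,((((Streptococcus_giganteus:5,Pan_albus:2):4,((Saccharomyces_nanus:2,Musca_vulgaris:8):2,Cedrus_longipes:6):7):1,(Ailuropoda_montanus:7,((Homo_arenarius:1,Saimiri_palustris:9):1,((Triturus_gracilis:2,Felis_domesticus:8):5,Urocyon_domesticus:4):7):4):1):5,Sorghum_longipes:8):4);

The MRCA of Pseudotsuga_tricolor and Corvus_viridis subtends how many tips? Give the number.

18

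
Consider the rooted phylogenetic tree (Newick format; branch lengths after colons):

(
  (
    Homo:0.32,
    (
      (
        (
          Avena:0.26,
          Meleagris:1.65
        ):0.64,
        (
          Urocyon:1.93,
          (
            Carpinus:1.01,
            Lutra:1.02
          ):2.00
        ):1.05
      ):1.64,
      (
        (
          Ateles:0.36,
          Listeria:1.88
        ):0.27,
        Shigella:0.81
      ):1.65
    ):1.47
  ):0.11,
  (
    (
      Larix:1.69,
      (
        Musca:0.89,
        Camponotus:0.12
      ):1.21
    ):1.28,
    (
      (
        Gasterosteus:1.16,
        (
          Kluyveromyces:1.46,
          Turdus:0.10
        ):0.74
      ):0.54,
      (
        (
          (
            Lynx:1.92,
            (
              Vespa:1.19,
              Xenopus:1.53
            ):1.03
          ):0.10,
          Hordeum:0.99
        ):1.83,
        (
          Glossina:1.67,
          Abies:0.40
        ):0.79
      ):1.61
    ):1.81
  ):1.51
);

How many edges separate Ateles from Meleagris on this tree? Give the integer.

The MRCA of Ateles and Meleagris is the node subtending (((Avena,Meleagris),(Urocyon,(Carpinus,Lutra))),((Ateles,Listeria),Shigella)).
From Ateles up to that node: 3 branches. From Meleagris up to the same node: 3 branches. Total: 3 + 3 = 6.

6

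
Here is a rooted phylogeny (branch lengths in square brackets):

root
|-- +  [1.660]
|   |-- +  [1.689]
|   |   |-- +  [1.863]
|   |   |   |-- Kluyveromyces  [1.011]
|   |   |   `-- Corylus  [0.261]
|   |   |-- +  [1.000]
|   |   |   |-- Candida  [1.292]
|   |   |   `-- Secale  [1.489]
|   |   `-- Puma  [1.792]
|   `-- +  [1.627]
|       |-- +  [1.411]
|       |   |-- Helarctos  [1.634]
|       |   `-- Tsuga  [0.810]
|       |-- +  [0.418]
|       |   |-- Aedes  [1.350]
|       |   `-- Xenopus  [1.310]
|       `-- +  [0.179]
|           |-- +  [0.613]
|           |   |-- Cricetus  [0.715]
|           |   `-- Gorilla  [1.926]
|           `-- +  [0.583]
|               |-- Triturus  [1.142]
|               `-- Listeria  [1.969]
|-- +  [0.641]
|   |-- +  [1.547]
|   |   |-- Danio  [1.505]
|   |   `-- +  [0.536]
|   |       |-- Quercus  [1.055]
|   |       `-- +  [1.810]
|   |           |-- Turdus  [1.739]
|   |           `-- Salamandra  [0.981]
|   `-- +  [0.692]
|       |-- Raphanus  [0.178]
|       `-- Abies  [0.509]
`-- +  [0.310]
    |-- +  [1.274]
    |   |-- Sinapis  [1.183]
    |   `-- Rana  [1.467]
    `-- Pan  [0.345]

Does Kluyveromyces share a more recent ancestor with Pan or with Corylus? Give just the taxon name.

The MRCA of Kluyveromyces and Corylus subtends (Kluyveromyces,Corylus) (2 taxa).
The MRCA of Kluyveromyces and Pan is the root, subtending the entire tree (22 taxa).
The first is nested inside the second, so Kluyveromyces shares a more recent common ancestor with Corylus.

Corylus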